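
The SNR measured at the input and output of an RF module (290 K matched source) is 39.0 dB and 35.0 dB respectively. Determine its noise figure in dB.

4.0 dB

NF (dB) = SNR_in(dB) − SNR_out(dB) when the source is at T₀
NF = 39.0 − 35.0 = 4.0 dB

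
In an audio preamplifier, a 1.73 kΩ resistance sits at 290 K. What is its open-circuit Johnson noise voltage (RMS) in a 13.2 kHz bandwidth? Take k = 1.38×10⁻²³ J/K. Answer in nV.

605 nV

V_n = √(4kTRB)
4kTRB = 4 × 1.38×10⁻²³ × 290 × 1.73×10³ × 1.32×10⁴ = 3.66×10⁻¹³ V²
V_n = √(3.66×10⁻¹³) = 6.05×10⁻⁷ V = 605 nV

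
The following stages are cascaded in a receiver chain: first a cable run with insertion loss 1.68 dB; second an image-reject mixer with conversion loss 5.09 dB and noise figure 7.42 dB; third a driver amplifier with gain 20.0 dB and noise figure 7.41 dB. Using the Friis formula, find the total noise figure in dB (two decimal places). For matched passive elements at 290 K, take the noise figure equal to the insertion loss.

14.71 dB

Convert to linear (a loss of L dB is a gain of −L dB): F_i = 10^(NF_i/10), G_i = 10^(G_i,dB/10)
  Stage 1: F_1 = 10^(1.68/10) = 1.472, G_1 = 10^(−1.68/10) = 0.6792
  Stage 2: F_2 = 10^(7.42/10) = 5.521, G_2 = 10^(−5.09/10) = 0.3097
  Stage 3: F_3 = 10^(7.41/10) = 5.508, G_3 = 10^(20.0/10) = 100.0
Friis cascade:
  F = 1.472 + (5.521 − 1)/0.6792 + (5.508 − 1)/0.2104 = 29.56
NF = 10 log₁₀(29.56) = 14.71 dB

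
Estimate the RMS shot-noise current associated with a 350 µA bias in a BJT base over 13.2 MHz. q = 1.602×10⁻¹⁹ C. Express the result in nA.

38.5 nA

I_n = √(2qI·B)
2qI·B = 2 × 1.602×10⁻¹⁹ × 3.50×10⁻⁴ × 1.32×10⁷ = 1.48×10⁻¹⁵ A²
I_n = √(1.48×10⁻¹⁵) = 3.85×10⁻⁸ A = 38.5 nA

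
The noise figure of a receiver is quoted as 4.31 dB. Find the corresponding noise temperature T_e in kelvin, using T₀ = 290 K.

492 K

F = 10^(4.31/10) = 2.69774
T_e = (F − 1)·T₀ = (2.69774 − 1) × 290 = 492 K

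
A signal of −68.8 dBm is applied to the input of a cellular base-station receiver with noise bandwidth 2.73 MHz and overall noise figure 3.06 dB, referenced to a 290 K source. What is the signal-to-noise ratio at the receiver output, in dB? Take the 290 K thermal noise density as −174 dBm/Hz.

Noise floor: N = −174 + 10 log₁₀(B) + NF
10 log₁₀(2.73×10⁶) = 64.36 dB
N = −174 + 64.36 + 3.06 = −106.58 dBm
SNR = P_sig − N = −68.8 − (−106.58) = 37.78 dB → 37.8 dB

37.8 dB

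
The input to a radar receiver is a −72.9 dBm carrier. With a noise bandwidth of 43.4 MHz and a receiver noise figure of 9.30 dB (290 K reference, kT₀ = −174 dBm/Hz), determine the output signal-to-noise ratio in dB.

Noise floor: N = −174 + 10 log₁₀(B) + NF
10 log₁₀(4.34×10⁷) = 76.37 dB
N = −174 + 76.37 + 9.30 = −88.33 dBm
SNR = P_sig − N = −72.9 − (−88.33) = 15.43 dB → 15.4 dB

15.4 dB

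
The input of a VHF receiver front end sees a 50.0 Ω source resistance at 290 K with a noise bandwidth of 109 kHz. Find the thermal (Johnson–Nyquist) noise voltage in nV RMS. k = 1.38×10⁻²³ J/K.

295 nV

V_n = √(4kTRB)
4kTRB = 4 × 1.38×10⁻²³ × 290 × 5.00×10¹ × 1.09×10⁵ = 8.72×10⁻¹⁴ V²
V_n = √(8.72×10⁻¹⁴) = 2.95×10⁻⁷ V = 295 nV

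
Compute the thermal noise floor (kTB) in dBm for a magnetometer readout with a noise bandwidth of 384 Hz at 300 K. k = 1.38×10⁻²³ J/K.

−148.0 dBm

P_n = kTB = 1.38×10⁻²³ × 300 × 3.84×10² = 1.59×10⁻¹⁸ W
In dBm: 10 log₁₀(1.59×10⁻¹⁸ / 10⁻³) = −148.0 dBm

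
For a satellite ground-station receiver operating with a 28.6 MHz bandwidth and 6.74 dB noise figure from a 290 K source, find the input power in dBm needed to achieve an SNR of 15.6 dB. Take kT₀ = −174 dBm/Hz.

−77.1 dBm

Sensitivity = −174 + 10 log₁₀(B) + NF + SNR_min
= −174 + 74.56 + 6.74 + 15.6
= −77.10 dBm → −77.1 dBm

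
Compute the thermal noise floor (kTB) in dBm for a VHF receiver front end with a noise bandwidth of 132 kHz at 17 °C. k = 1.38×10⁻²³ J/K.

T = 17 °C + 273.15 = 290.15 K
P_n = kTB = 1.38×10⁻²³ × 290.15 × 1.32×10⁵ = 5.29×10⁻¹⁶ W
In dBm: 10 log₁₀(5.29×10⁻¹⁶ / 10⁻³) = −122.8 dBm

−122.8 dBm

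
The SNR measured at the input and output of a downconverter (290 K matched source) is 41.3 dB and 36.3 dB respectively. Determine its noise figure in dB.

NF (dB) = SNR_in(dB) − SNR_out(dB) when the source is at T₀
NF = 41.3 − 36.3 = 5.0 dB

5.0 dB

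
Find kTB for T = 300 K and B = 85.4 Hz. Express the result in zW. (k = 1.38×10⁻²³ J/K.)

P_n = kTB = 1.38×10⁻²³ × 300 × 8.54×10¹ = 3.54×10⁻¹⁹ W = 354 zW

354 zW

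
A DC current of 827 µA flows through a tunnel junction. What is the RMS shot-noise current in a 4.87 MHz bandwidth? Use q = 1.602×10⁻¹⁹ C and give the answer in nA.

35.9 nA

I_n = √(2qI·B)
2qI·B = 2 × 1.602×10⁻¹⁹ × 8.27×10⁻⁴ × 4.87×10⁶ = 1.29×10⁻¹⁵ A²
I_n = √(1.29×10⁻¹⁵) = 3.59×10⁻⁸ A = 35.9 nA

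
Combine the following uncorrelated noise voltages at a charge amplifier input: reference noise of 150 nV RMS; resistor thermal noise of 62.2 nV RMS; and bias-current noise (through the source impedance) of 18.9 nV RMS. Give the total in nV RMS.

163 nV

Uncorrelated sources add in power (mean-square): V_tot = √(ΣV_i²)
V_tot = √[(1.50×10⁻⁷)² + (6.22×10⁻⁸)² + (1.89×10⁻⁸)²] = 1.63×10⁻⁷ V = 163 nV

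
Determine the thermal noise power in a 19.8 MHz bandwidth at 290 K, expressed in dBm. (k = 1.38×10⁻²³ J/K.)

P_n = kTB = 1.38×10⁻²³ × 290 × 1.98×10⁷ = 7.92×10⁻¹⁴ W
In dBm: 10 log₁₀(7.92×10⁻¹⁴ / 10⁻³) = −101.0 dBm

−101.0 dBm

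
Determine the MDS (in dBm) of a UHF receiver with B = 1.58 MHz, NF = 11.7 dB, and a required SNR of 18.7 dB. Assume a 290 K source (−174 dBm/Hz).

Sensitivity = −174 + 10 log₁₀(B) + NF + SNR_min
= −174 + 61.99 + 11.7 + 18.7
= −81.61 dBm → −81.6 dBm

−81.6 dBm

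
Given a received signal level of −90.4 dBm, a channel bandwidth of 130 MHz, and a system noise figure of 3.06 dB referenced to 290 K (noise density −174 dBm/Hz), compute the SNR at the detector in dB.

Noise floor: N = −174 + 10 log₁₀(B) + NF
10 log₁₀(1.30×10⁸) = 81.14 dB
N = −174 + 81.14 + 3.06 = −89.80 dBm
SNR = P_sig − N = −90.4 − (−89.80) = −0.60 dB → −0.6 dB

−0.6 dB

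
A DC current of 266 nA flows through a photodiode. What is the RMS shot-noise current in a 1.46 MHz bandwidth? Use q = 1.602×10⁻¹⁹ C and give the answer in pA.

353 pA

I_n = √(2qI·B)
2qI·B = 2 × 1.602×10⁻¹⁹ × 2.66×10⁻⁷ × 1.46×10⁶ = 1.24×10⁻¹⁹ A²
I_n = √(1.24×10⁻¹⁹) = 3.53×10⁻¹⁰ A = 353 pA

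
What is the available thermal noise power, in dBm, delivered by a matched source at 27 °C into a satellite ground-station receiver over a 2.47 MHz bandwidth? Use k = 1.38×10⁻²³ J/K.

−109.9 dBm

T = 27 °C + 273.15 = 300.15 K
P_n = kTB = 1.38×10⁻²³ × 300.15 × 2.47×10⁶ = 1.02×10⁻¹⁴ W
In dBm: 10 log₁₀(1.02×10⁻¹⁴ / 10⁻³) = −109.9 dBm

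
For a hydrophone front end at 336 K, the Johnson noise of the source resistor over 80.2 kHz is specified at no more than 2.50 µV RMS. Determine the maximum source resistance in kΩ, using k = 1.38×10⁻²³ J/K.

Johnson–Nyquist: V_n = √(4kTRB) ⇒ R = V_n² / (4kTB)
4kTB = 4 × 1.38×10⁻²³ × 336 × 8.02×10⁴ = 1.49×10⁻¹⁵
R = (2.50×10⁻⁶)² / 1.49×10⁻¹⁵ = 4.20×10³ Ω = 4.20 kΩ

4.20 kΩ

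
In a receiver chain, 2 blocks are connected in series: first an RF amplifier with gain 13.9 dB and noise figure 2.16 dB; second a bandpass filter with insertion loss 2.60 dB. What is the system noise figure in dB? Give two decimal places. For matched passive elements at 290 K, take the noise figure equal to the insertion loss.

Convert to linear (a loss of L dB is a gain of −L dB): F_i = 10^(NF_i/10), G_i = 10^(G_i,dB/10)
  Stage 1: F_1 = 10^(2.16/10) = 1.644, G_1 = 10^(13.9/10) = 24.55
  Stage 2: F_2 = 10^(2.60/10) = 1.820, G_2 = 10^(−2.60/10) = 0.5495
Friis cascade:
  F = 1.644 + (1.820 − 1)/24.55 = 1.678
NF = 10 log₁₀(1.678) = 2.25 dB

2.25 dB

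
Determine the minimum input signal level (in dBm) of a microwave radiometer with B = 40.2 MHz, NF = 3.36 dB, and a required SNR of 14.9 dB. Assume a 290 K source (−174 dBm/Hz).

−79.7 dBm

Sensitivity = −174 + 10 log₁₀(B) + NF + SNR_min
= −174 + 76.04 + 3.36 + 14.9
= −79.70 dBm → −79.7 dBm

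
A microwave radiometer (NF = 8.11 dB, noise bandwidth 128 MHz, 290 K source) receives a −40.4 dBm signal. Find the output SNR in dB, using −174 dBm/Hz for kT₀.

44.4 dB

Noise floor: N = −174 + 10 log₁₀(B) + NF
10 log₁₀(1.28×10⁸) = 81.07 dB
N = −174 + 81.07 + 8.11 = −84.82 dBm
SNR = P_sig − N = −40.4 − (−84.82) = 44.42 dB → 44.4 dB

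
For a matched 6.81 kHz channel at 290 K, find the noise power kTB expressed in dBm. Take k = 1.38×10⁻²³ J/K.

−135.6 dBm

P_n = kTB = 1.38×10⁻²³ × 290 × 6.81×10³ = 2.73×10⁻¹⁷ W
In dBm: 10 log₁₀(2.73×10⁻¹⁷ / 10⁻³) = −135.6 dBm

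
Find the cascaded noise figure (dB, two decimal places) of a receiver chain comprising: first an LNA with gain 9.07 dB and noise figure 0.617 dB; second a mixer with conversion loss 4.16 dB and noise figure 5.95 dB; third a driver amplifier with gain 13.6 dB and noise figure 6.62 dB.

Convert to linear (a loss of L dB is a gain of −L dB): F_i = 10^(NF_i/10), G_i = 10^(G_i,dB/10)
  Stage 1: F_1 = 10^(0.617/10) = 1.153, G_1 = 10^(9.07/10) = 8.072
  Stage 2: F_2 = 10^(5.95/10) = 3.936, G_2 = 10^(−4.16/10) = 0.3837
  Stage 3: F_3 = 10^(6.62/10) = 4.592, G_3 = 10^(13.6/10) = 22.91
Friis cascade:
  F = 1.153 + (3.936 − 1)/8.072 + (4.592 − 1)/3.097 = 2.676
NF = 10 log₁₀(2.676) = 4.27 dB

4.27 dB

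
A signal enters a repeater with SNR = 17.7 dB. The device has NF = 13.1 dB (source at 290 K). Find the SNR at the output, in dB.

By definition F = SNR_in/SNR_out, so in dB: SNR_out = SNR_in − NF
SNR_out = 17.7 − 13.1 = 4.6 dB

4.6 dB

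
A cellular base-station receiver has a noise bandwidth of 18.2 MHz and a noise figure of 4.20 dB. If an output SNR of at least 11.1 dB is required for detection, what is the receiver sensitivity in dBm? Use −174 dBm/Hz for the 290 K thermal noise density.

Sensitivity = −174 + 10 log₁₀(B) + NF + SNR_min
= −174 + 72.6 + 4.20 + 11.1
= −86.10 dBm → −86.1 dBm

−86.1 dBm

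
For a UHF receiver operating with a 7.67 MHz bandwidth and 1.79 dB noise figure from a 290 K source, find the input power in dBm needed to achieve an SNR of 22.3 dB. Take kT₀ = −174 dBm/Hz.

Sensitivity = −174 + 10 log₁₀(B) + NF + SNR_min
= −174 + 68.85 + 1.79 + 22.3
= −81.06 dBm → −81.1 dBm

−81.1 dBm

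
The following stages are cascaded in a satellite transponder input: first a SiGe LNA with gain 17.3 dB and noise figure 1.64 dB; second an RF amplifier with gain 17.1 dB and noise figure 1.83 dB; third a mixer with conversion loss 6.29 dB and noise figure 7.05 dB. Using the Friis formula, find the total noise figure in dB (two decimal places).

1.67 dB

Convert to linear (a loss of L dB is a gain of −L dB): F_i = 10^(NF_i/10), G_i = 10^(G_i,dB/10)
  Stage 1: F_1 = 10^(1.64/10) = 1.459, G_1 = 10^(17.3/10) = 53.70
  Stage 2: F_2 = 10^(1.83/10) = 1.524, G_2 = 10^(17.1/10) = 51.29
  Stage 3: F_3 = 10^(7.05/10) = 5.070, G_3 = 10^(−6.29/10) = 0.2350
Friis cascade:
  F = 1.459 + (1.524 − 1)/53.70 + (5.070 − 1)/2754 = 1.470
NF = 10 log₁₀(1.470) = 1.67 dB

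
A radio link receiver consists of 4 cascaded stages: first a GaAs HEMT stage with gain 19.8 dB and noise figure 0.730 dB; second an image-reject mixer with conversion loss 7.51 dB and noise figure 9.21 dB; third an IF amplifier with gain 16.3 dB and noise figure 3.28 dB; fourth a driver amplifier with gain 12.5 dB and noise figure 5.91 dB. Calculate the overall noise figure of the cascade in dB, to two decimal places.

1.24 dB

Convert to linear (a loss of L dB is a gain of −L dB): F_i = 10^(NF_i/10), G_i = 10^(G_i,dB/10)
  Stage 1: F_1 = 10^(0.730/10) = 1.183, G_1 = 10^(19.8/10) = 95.50
  Stage 2: F_2 = 10^(9.21/10) = 8.337, G_2 = 10^(−7.51/10) = 0.1774
  Stage 3: F_3 = 10^(3.28/10) = 2.128, G_3 = 10^(16.3/10) = 42.66
  Stage 4: F_4 = 10^(5.91/10) = 3.899, G_4 = 10^(12.5/10) = 17.78
Friis cascade:
  F = 1.183 + (8.337 − 1)/95.50 + (2.128 − 1)/16.94 + (3.899 − 1)/722.8 = 1.330
NF = 10 log₁₀(1.330) = 1.24 dB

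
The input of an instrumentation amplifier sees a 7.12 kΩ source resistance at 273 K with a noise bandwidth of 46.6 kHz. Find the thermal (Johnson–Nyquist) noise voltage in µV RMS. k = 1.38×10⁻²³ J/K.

V_n = √(4kTRB)
4kTRB = 4 × 1.38×10⁻²³ × 273 × 7.12×10³ × 4.66×10⁴ = 5.00×10⁻¹² V²
V_n = √(5.00×10⁻¹²) = 2.24×10⁻⁶ V = 2.24 µV

2.24 µV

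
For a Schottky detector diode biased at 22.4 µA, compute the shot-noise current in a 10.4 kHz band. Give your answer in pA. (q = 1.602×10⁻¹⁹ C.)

273 pA

I_n = √(2qI·B)
2qI·B = 2 × 1.602×10⁻¹⁹ × 2.24×10⁻⁵ × 1.04×10⁴ = 7.46×10⁻²⁰ A²
I_n = √(7.46×10⁻²⁰) = 2.73×10⁻¹⁰ A = 273 pA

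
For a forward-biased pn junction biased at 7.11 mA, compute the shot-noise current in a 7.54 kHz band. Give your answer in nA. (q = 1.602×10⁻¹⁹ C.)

I_n = √(2qI·B)
2qI·B = 2 × 1.602×10⁻¹⁹ × 7.11×10⁻³ × 7.54×10³ = 1.72×10⁻¹⁷ A²
I_n = √(1.72×10⁻¹⁷) = 4.14×10⁻⁹ A = 4.14 nA

4.14 nA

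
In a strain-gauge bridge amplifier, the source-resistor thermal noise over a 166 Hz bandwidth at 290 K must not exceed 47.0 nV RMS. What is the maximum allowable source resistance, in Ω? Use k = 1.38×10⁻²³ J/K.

Johnson–Nyquist: V_n = √(4kTRB) ⇒ R = V_n² / (4kTB)
4kTB = 4 × 1.38×10⁻²³ × 290 × 1.66×10² = 2.66×10⁻¹⁸
R = (4.70×10⁻⁸)² / 2.66×10⁻¹⁸ = 8.31×10² Ω = 831 Ω

831 Ω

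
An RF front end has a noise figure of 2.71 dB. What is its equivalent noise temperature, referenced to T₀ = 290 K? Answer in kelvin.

251 K

F = 10^(2.71/10) = 1.86638
T_e = (F − 1)·T₀ = (1.86638 − 1) × 290 = 251 K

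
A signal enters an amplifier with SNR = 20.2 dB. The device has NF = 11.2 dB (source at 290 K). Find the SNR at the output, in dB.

9.0 dB

By definition F = SNR_in/SNR_out, so in dB: SNR_out = SNR_in − NF
SNR_out = 20.2 − 11.2 = 9.0 dB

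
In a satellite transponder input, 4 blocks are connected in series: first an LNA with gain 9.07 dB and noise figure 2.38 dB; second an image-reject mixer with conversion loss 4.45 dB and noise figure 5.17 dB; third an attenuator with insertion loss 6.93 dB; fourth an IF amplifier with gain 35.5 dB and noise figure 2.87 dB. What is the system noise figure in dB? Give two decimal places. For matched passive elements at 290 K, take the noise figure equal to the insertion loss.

Convert to linear (a loss of L dB is a gain of −L dB): F_i = 10^(NF_i/10), G_i = 10^(G_i,dB/10)
  Stage 1: F_1 = 10^(2.38/10) = 1.730, G_1 = 10^(9.07/10) = 8.072
  Stage 2: F_2 = 10^(5.17/10) = 3.289, G_2 = 10^(−4.45/10) = 0.3589
  Stage 3: F_3 = 10^(6.93/10) = 4.932, G_3 = 10^(−6.93/10) = 0.2028
  Stage 4: F_4 = 10^(2.87/10) = 1.936, G_4 = 10^(35.5/10) = 3548
Friis cascade:
  F = 1.730 + (3.289 − 1)/8.072 + (4.932 − 1)/2.897 + (1.936 − 1)/0.5875 = 4.964
NF = 10 log₁₀(4.964) = 6.96 dB

6.96 dB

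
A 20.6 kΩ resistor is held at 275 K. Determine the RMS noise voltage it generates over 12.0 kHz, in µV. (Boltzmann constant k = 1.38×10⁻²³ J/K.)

V_n = √(4kTRB)
4kTRB = 4 × 1.38×10⁻²³ × 275 × 2.06×10⁴ × 1.20×10⁴ = 3.75×10⁻¹² V²
V_n = √(3.75×10⁻¹²) = 1.94×10⁻⁶ V = 1.94 µV

1.94 µV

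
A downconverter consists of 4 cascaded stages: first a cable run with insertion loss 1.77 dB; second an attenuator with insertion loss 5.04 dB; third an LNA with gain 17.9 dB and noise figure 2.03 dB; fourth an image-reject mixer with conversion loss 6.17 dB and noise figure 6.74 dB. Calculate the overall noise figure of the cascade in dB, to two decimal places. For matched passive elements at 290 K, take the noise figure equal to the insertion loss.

9.00 dB

Convert to linear (a loss of L dB is a gain of −L dB): F_i = 10^(NF_i/10), G_i = 10^(G_i,dB/10)
  Stage 1: F_1 = 10^(1.77/10) = 1.503, G_1 = 10^(−1.77/10) = 0.6653
  Stage 2: F_2 = 10^(5.04/10) = 3.192, G_2 = 10^(−5.04/10) = 0.3133
  Stage 3: F_3 = 10^(2.03/10) = 1.596, G_3 = 10^(17.9/10) = 61.66
  Stage 4: F_4 = 10^(6.74/10) = 4.721, G_4 = 10^(−6.17/10) = 0.2415
Friis cascade:
  F = 1.503 + (3.192 − 1)/0.6653 + (1.596 − 1)/0.2084 + (4.721 − 1)/12.85 = 7.945
NF = 10 log₁₀(7.945) = 9.00 dB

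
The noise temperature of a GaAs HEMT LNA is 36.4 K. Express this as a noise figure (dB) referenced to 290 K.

F = 1 + T_e/T₀ = 1 + 36.4/290 = 1.12552
NF = 10 log₁₀(1.12552) = 0.514 dB

0.514 dB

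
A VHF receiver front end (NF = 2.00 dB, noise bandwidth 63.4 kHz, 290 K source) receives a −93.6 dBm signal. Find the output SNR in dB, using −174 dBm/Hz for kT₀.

Noise floor: N = −174 + 10 log₁₀(B) + NF
10 log₁₀(6.34×10⁴) = 48.02 dB
N = −174 + 48.02 + 2.00 = −123.98 dBm
SNR = P_sig − N = −93.6 − (−123.98) = 30.38 dB → 30.4 dB

30.4 dB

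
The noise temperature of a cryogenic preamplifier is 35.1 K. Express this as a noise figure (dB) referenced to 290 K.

F = 1 + T_e/T₀ = 1 + 35.1/290 = 1.12103
NF = 10 log₁₀(1.12103) = 0.496 dB

0.496 dB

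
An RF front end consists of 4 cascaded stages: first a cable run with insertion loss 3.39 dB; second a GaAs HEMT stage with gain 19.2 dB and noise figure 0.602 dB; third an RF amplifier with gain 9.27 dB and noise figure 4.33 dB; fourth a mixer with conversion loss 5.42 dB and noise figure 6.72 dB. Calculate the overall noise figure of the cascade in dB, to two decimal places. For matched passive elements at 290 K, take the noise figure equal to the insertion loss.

4.09 dB

Convert to linear (a loss of L dB is a gain of −L dB): F_i = 10^(NF_i/10), G_i = 10^(G_i,dB/10)
  Stage 1: F_1 = 10^(3.39/10) = 2.183, G_1 = 10^(−3.39/10) = 0.4581
  Stage 2: F_2 = 10^(0.602/10) = 1.149, G_2 = 10^(19.2/10) = 83.18
  Stage 3: F_3 = 10^(4.33/10) = 2.710, G_3 = 10^(9.27/10) = 8.453
  Stage 4: F_4 = 10^(6.72/10) = 4.699, G_4 = 10^(−5.42/10) = 0.2871
Friis cascade:
  F = 2.183 + (1.149 − 1)/0.4581 + (2.710 − 1)/38.11 + (4.699 − 1)/322.1 = 2.564
NF = 10 log₁₀(2.564) = 4.09 dB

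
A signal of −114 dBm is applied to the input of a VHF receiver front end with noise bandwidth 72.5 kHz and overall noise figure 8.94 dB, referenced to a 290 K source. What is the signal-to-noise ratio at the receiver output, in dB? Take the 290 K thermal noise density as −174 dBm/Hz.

2.5 dB

Noise floor: N = −174 + 10 log₁₀(B) + NF
10 log₁₀(7.25×10⁴) = 48.6 dB
N = −174 + 48.6 + 8.94 = −116.46 dBm
SNR = P_sig − N = −114 − (−116.46) = 2.46 dB → 2.5 dB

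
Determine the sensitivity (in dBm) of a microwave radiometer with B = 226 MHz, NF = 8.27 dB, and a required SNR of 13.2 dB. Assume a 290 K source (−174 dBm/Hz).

−69.0 dBm

Sensitivity = −174 + 10 log₁₀(B) + NF + SNR_min
= −174 + 83.54 + 8.27 + 13.2
= −68.99 dBm → −69.0 dBm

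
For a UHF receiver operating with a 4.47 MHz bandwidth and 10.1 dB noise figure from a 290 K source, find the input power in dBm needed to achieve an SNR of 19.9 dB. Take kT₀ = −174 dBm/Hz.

Sensitivity = −174 + 10 log₁₀(B) + NF + SNR_min
= −174 + 66.5 + 10.1 + 19.9
= −77.5 dBm → −77.5 dBm

−77.5 dBm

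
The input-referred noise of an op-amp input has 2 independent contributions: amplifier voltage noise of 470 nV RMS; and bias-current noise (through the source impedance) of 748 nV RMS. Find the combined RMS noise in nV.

Uncorrelated sources add in power (mean-square): V_tot = √(ΣV_i²)
V_tot = √[(4.70×10⁻⁷)² + (7.48×10⁻⁷)²] = 8.83×10⁻⁷ V = 883 nV

883 nV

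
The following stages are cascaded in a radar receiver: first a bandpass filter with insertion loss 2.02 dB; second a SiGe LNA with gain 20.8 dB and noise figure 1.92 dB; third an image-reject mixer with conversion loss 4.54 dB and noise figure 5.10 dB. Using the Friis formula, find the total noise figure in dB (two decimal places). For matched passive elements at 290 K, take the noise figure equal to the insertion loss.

Convert to linear (a loss of L dB is a gain of −L dB): F_i = 10^(NF_i/10), G_i = 10^(G_i,dB/10)
  Stage 1: F_1 = 10^(2.02/10) = 1.592, G_1 = 10^(−2.02/10) = 0.6281
  Stage 2: F_2 = 10^(1.92/10) = 1.556, G_2 = 10^(20.8/10) = 120.2
  Stage 3: F_3 = 10^(5.10/10) = 3.236, G_3 = 10^(−4.54/10) = 0.3516
Friis cascade:
  F = 1.592 + (1.556 − 1)/0.6281 + (3.236 − 1)/75.51 = 2.507
NF = 10 log₁₀(2.507) = 3.99 dB

3.99 dB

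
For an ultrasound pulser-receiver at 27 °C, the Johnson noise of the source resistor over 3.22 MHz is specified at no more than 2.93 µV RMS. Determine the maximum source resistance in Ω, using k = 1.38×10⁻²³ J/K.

T = 27 °C + 273.15 = 300.15 K
Johnson–Nyquist: V_n = √(4kTRB) ⇒ R = V_n² / (4kTB)
4kTB = 4 × 1.38×10⁻²³ × 300.15 × 3.22×10⁶ = 5.33×10⁻¹⁴
R = (2.93×10⁻⁶)² / 5.33×10⁻¹⁴ = 1.61×10² Ω = 161 Ω

161 Ω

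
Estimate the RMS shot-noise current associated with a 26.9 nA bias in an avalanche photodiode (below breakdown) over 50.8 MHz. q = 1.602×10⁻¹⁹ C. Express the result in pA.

662 pA

I_n = √(2qI·B)
2qI·B = 2 × 1.602×10⁻¹⁹ × 2.69×10⁻⁸ × 5.08×10⁷ = 4.38×10⁻¹⁹ A²
I_n = √(4.38×10⁻¹⁹) = 6.62×10⁻¹⁰ A = 662 pA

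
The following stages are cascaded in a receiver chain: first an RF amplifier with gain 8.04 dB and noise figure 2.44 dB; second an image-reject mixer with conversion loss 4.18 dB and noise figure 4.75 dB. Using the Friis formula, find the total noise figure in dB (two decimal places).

3.15 dB

Convert to linear (a loss of L dB is a gain of −L dB): F_i = 10^(NF_i/10), G_i = 10^(G_i,dB/10)
  Stage 1: F_1 = 10^(2.44/10) = 1.754, G_1 = 10^(8.04/10) = 6.368
  Stage 2: F_2 = 10^(4.75/10) = 2.985, G_2 = 10^(−4.18/10) = 0.3819
Friis cascade:
  F = 1.754 + (2.985 − 1)/6.368 = 2.066
NF = 10 log₁₀(2.066) = 3.15 dB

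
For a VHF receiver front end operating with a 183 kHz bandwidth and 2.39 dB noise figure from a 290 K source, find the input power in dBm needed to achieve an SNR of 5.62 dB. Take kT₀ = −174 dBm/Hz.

Sensitivity = −174 + 10 log₁₀(B) + NF + SNR_min
= −174 + 52.62 + 2.39 + 5.62
= −113.37 dBm → −113.4 dBm

−113.4 dBm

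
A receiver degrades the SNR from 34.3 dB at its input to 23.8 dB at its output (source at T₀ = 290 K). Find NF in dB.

NF (dB) = SNR_in(dB) − SNR_out(dB) when the source is at T₀
NF = 34.3 − 23.8 = 10.5 dB

10.5 dB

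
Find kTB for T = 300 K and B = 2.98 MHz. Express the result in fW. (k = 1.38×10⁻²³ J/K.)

12.3 fW

P_n = kTB = 1.38×10⁻²³ × 300 × 2.98×10⁶ = 1.23×10⁻¹⁴ W = 12.3 fW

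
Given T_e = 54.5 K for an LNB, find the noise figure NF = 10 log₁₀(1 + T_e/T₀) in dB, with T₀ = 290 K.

0.748 dB

F = 1 + T_e/T₀ = 1 + 54.5/290 = 1.18793
NF = 10 log₁₀(1.18793) = 0.748 dB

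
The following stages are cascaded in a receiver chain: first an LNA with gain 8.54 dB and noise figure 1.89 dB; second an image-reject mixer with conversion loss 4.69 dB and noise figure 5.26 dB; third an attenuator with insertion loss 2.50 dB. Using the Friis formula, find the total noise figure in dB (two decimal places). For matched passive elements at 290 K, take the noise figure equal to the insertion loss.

3.42 dB

Convert to linear (a loss of L dB is a gain of −L dB): F_i = 10^(NF_i/10), G_i = 10^(G_i,dB/10)
  Stage 1: F_1 = 10^(1.89/10) = 1.545, G_1 = 10^(8.54/10) = 7.145
  Stage 2: F_2 = 10^(5.26/10) = 3.357, G_2 = 10^(−4.69/10) = 0.3396
  Stage 3: F_3 = 10^(2.50/10) = 1.778, G_3 = 10^(−2.50/10) = 0.5623
Friis cascade:
  F = 1.545 + (3.357 − 1)/7.145 + (1.778 − 1)/2.427 = 2.196
NF = 10 log₁₀(2.196) = 3.42 dB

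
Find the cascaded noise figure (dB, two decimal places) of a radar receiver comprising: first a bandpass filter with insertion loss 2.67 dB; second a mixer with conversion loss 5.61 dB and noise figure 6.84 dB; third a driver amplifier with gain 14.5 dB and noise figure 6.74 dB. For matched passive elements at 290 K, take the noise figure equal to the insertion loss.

Convert to linear (a loss of L dB is a gain of −L dB): F_i = 10^(NF_i/10), G_i = 10^(G_i,dB/10)
  Stage 1: F_1 = 10^(2.67/10) = 1.849, G_1 = 10^(−2.67/10) = 0.5408
  Stage 2: F_2 = 10^(6.84/10) = 4.831, G_2 = 10^(−5.61/10) = 0.2748
  Stage 3: F_3 = 10^(6.74/10) = 4.721, G_3 = 10^(14.5/10) = 28.18
Friis cascade:
  F = 1.849 + (4.831 − 1)/0.5408 + (4.721 − 1)/0.1486 = 33.97
NF = 10 log₁₀(33.97) = 15.31 dB

15.31 dB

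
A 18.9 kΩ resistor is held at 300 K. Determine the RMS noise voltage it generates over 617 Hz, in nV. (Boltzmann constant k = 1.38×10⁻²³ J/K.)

V_n = √(4kTRB)
4kTRB = 4 × 1.38×10⁻²³ × 300 × 1.89×10⁴ × 6.17×10² = 1.93×10⁻¹³ V²
V_n = √(1.93×10⁻¹³) = 4.39×10⁻⁷ V = 439 nV

439 nV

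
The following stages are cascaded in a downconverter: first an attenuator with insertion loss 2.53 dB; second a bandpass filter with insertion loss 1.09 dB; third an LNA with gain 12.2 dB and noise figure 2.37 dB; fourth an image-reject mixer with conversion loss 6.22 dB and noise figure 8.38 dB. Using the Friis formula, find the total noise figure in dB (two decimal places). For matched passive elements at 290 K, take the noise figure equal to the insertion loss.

Convert to linear (a loss of L dB is a gain of −L dB): F_i = 10^(NF_i/10), G_i = 10^(G_i,dB/10)
  Stage 1: F_1 = 10^(2.53/10) = 1.791, G_1 = 10^(−2.53/10) = 0.5585
  Stage 2: F_2 = 10^(1.09/10) = 1.285, G_2 = 10^(−1.09/10) = 0.7780
  Stage 3: F_3 = 10^(2.37/10) = 1.726, G_3 = 10^(12.2/10) = 16.60
  Stage 4: F_4 = 10^(8.38/10) = 6.887, G_4 = 10^(−6.22/10) = 0.2388
Friis cascade:
  F = 1.791 + (1.285 − 1)/0.5585 + (1.726 − 1)/0.4345 + (6.887 − 1)/7.211 = 4.788
NF = 10 log₁₀(4.788) = 6.80 dB

6.80 dB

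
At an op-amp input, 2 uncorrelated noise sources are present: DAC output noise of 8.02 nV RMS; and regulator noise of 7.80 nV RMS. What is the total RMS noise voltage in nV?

Uncorrelated sources add in power (mean-square): V_tot = √(ΣV_i²)
V_tot = √[(8.02×10⁻⁹)² + (7.80×10⁻⁹)²] = 1.12×10⁻⁸ V = 11.2 nV

11.2 nV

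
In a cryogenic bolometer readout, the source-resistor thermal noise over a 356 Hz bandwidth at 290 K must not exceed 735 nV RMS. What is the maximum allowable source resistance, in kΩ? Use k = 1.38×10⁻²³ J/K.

Johnson–Nyquist: V_n = √(4kTRB) ⇒ R = V_n² / (4kTB)
4kTB = 4 × 1.38×10⁻²³ × 290 × 3.56×10² = 5.70×10⁻¹⁸
R = (7.35×10⁻⁷)² / 5.70×10⁻¹⁸ = 9.48×10⁴ Ω = 94.8 kΩ

94.8 kΩ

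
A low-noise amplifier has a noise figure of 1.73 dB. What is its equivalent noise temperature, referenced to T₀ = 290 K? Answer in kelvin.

F = 10^(1.73/10) = 1.48936
T_e = (F − 1)·T₀ = (1.48936 − 1) × 290 = 142 K

142 K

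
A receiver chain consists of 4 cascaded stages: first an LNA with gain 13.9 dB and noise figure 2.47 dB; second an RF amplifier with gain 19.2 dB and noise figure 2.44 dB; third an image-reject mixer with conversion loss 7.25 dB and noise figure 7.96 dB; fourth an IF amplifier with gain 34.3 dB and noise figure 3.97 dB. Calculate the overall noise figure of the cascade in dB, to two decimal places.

Convert to linear (a loss of L dB is a gain of −L dB): F_i = 10^(NF_i/10), G_i = 10^(G_i,dB/10)
  Stage 1: F_1 = 10^(2.47/10) = 1.766, G_1 = 10^(13.9/10) = 24.55
  Stage 2: F_2 = 10^(2.44/10) = 1.754, G_2 = 10^(19.2/10) = 83.18
  Stage 3: F_3 = 10^(7.96/10) = 6.252, G_3 = 10^(−7.25/10) = 0.1884
  Stage 4: F_4 = 10^(3.97/10) = 2.495, G_4 = 10^(34.3/10) = 2692
Friis cascade:
  F = 1.766 + (1.754 − 1)/24.55 + (6.252 − 1)/2042 + (2.495 − 1)/384.6 = 1.803
NF = 10 log₁₀(1.803) = 2.56 dB

2.56 dB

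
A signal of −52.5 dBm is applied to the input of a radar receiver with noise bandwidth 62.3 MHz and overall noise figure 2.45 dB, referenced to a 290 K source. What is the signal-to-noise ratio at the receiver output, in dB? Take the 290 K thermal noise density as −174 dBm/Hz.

41.1 dB

Noise floor: N = −174 + 10 log₁₀(B) + NF
10 log₁₀(6.23×10⁷) = 77.94 dB
N = −174 + 77.94 + 2.45 = −93.61 dBm
SNR = P_sig − N = −52.5 − (−93.61) = 41.11 dB → 41.1 dB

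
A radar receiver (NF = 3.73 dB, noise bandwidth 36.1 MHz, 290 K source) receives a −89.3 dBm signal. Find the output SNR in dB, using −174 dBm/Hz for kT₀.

5.4 dB

Noise floor: N = −174 + 10 log₁₀(B) + NF
10 log₁₀(3.61×10⁷) = 75.58 dB
N = −174 + 75.58 + 3.73 = −94.69 dBm
SNR = P_sig − N = −89.3 − (−94.69) = 5.39 dB → 5.4 dB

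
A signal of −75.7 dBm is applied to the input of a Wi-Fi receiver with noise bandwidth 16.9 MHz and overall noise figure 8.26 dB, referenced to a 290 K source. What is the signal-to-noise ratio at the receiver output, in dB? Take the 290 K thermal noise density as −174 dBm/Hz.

17.8 dB

Noise floor: N = −174 + 10 log₁₀(B) + NF
10 log₁₀(1.69×10⁷) = 72.28 dB
N = −174 + 72.28 + 8.26 = −93.46 dBm
SNR = P_sig − N = −75.7 − (−93.46) = 17.76 dB → 17.8 dB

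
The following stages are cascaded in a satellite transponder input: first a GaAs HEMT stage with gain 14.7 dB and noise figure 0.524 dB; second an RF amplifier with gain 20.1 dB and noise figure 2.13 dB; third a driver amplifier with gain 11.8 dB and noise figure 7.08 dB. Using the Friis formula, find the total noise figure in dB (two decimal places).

0.61 dB

Convert to linear (a loss of L dB is a gain of −L dB): F_i = 10^(NF_i/10), G_i = 10^(G_i,dB/10)
  Stage 1: F_1 = 10^(0.524/10) = 1.128, G_1 = 10^(14.7/10) = 29.51
  Stage 2: F_2 = 10^(2.13/10) = 1.633, G_2 = 10^(20.1/10) = 102.3
  Stage 3: F_3 = 10^(7.08/10) = 5.105, G_3 = 10^(11.8/10) = 15.14
Friis cascade:
  F = 1.128 + (1.633 − 1)/29.51 + (5.105 − 1)/3020 = 1.151
NF = 10 log₁₀(1.151) = 0.61 dB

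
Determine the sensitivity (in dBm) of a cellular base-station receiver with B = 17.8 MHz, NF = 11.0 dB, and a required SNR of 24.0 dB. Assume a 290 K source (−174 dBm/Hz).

Sensitivity = −174 + 10 log₁₀(B) + NF + SNR_min
= −174 + 72.5 + 11.0 + 24.0
= −66.5 dBm → −66.5 dBm

−66.5 dBm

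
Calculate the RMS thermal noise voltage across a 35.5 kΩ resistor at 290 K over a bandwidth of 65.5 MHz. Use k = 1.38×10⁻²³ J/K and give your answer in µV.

193 µV

V_n = √(4kTRB)
4kTRB = 4 × 1.38×10⁻²³ × 290 × 3.55×10⁴ × 6.55×10⁷ = 3.72×10⁻⁸ V²
V_n = √(3.72×10⁻⁸) = 1.93×10⁻⁴ V = 193 µV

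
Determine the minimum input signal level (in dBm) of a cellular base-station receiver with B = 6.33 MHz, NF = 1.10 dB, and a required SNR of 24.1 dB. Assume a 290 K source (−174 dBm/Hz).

−80.8 dBm

Sensitivity = −174 + 10 log₁₀(B) + NF + SNR_min
= −174 + 68.01 + 1.10 + 24.1
= −80.79 dBm → −80.8 dBm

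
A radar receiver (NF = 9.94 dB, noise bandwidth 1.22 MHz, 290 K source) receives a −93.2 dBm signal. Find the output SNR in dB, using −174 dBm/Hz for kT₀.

Noise floor: N = −174 + 10 log₁₀(B) + NF
10 log₁₀(1.22×10⁶) = 60.86 dB
N = −174 + 60.86 + 9.94 = −103.20 dBm
SNR = P_sig − N = −93.2 − (−103.20) = 10.00 dB → 10.0 dB

10.0 dB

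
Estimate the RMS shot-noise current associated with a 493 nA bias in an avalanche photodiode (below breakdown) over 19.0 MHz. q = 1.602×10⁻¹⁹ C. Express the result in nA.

1.73 nA

I_n = √(2qI·B)
2qI·B = 2 × 1.602×10⁻¹⁹ × 4.93×10⁻⁷ × 1.90×10⁷ = 3.00×10⁻¹⁸ A²
I_n = √(3.00×10⁻¹⁸) = 1.73×10⁻⁹ A = 1.73 nA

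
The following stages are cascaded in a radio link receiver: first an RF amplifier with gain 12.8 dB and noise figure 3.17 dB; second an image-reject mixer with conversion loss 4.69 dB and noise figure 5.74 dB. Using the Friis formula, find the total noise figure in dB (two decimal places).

3.46 dB

Convert to linear (a loss of L dB is a gain of −L dB): F_i = 10^(NF_i/10), G_i = 10^(G_i,dB/10)
  Stage 1: F_1 = 10^(3.17/10) = 2.075, G_1 = 10^(12.8/10) = 19.05
  Stage 2: F_2 = 10^(5.74/10) = 3.750, G_2 = 10^(−4.69/10) = 0.3396
Friis cascade:
  F = 2.075 + (3.750 − 1)/19.05 = 2.219
NF = 10 log₁₀(2.219) = 3.46 dB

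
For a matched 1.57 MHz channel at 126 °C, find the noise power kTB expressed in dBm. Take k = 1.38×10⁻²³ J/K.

T = 126 °C + 273.15 = 399.15 K
P_n = kTB = 1.38×10⁻²³ × 399.15 × 1.57×10⁶ = 8.65×10⁻¹⁵ W
In dBm: 10 log₁₀(8.65×10⁻¹⁵ / 10⁻³) = −110.6 dBm

−110.6 dBm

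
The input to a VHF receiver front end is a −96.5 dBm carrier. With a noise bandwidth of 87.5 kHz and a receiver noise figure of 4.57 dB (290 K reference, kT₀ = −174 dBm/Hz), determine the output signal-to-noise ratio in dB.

23.5 dB

Noise floor: N = −174 + 10 log₁₀(B) + NF
10 log₁₀(8.75×10⁴) = 49.42 dB
N = −174 + 49.42 + 4.57 = −120.01 dBm
SNR = P_sig − N = −96.5 − (−120.01) = 23.51 dB → 23.5 dB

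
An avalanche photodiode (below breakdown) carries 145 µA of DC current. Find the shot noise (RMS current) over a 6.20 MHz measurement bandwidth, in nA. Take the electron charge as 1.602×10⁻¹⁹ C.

I_n = √(2qI·B)
2qI·B = 2 × 1.602×10⁻¹⁹ × 1.45×10⁻⁴ × 6.20×10⁶ = 2.88×10⁻¹⁶ A²
I_n = √(2.88×10⁻¹⁶) = 1.70×10⁻⁸ A = 17.0 nA

17.0 nA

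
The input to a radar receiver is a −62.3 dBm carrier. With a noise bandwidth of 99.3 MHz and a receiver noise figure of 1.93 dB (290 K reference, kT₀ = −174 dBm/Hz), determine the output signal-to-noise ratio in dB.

29.8 dB

Noise floor: N = −174 + 10 log₁₀(B) + NF
10 log₁₀(9.93×10⁷) = 79.97 dB
N = −174 + 79.97 + 1.93 = −92.10 dBm
SNR = P_sig − N = −62.3 − (−92.10) = 29.80 dB → 29.8 dB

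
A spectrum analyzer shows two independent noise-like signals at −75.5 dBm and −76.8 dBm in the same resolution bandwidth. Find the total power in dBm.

Convert to linear, add, convert back:
P₁ = 2.82×10⁻¹¹ W, P₂ = 2.09×10⁻¹¹ W
P_tot = 4.91×10⁻¹¹ W → 10 log₁₀(P_tot / 10⁻³) = −73.1 dBm

−73.1 dBm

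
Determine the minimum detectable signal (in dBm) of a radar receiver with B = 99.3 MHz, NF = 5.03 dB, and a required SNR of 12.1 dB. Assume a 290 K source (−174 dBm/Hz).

Sensitivity = −174 + 10 log₁₀(B) + NF + SNR_min
= −174 + 79.97 + 5.03 + 12.1
= −76.90 dBm → −76.9 dBm

−76.9 dBm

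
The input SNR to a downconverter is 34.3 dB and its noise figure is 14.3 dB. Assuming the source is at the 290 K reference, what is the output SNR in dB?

20.0 dB

By definition F = SNR_in/SNR_out, so in dB: SNR_out = SNR_in − NF
SNR_out = 34.3 − 14.3 = 20.0 dB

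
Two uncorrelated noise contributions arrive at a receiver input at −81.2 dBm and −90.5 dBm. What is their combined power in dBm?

−80.7 dBm

Convert to linear, add, convert back:
P₁ = 7.59×10⁻¹² W, P₂ = 8.91×10⁻¹³ W
P_tot = 8.48×10⁻¹² W → 10 log₁₀(P_tot / 10⁻³) = −80.7 dBm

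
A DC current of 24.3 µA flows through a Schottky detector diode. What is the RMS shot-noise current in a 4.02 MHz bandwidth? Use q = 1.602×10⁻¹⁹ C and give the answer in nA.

5.59 nA

I_n = √(2qI·B)
2qI·B = 2 × 1.602×10⁻¹⁹ × 2.43×10⁻⁵ × 4.02×10⁶ = 3.13×10⁻¹⁷ A²
I_n = √(3.13×10⁻¹⁷) = 5.59×10⁻⁹ A = 5.59 nA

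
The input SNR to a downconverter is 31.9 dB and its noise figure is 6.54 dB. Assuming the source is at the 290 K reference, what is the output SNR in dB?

By definition F = SNR_in/SNR_out, so in dB: SNR_out = SNR_in − NF
SNR_out = 31.9 − 6.54 = 25.36 dB

25.36 dB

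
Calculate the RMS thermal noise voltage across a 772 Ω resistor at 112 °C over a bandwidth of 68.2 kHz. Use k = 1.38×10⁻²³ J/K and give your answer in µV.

1.06 µV

T = 112 °C + 273.15 = 385.15 K
V_n = √(4kTRB)
4kTRB = 4 × 1.38×10⁻²³ × 385.15 × 7.72×10² × 6.82×10⁴ = 1.12×10⁻¹² V²
V_n = √(1.12×10⁻¹²) = 1.06×10⁻⁶ V = 1.06 µV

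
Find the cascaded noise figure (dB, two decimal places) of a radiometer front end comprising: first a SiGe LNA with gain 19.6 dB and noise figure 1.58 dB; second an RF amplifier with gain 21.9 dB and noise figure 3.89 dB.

Convert to linear (a loss of L dB is a gain of −L dB): F_i = 10^(NF_i/10), G_i = 10^(G_i,dB/10)
  Stage 1: F_1 = 10^(1.58/10) = 1.439, G_1 = 10^(19.6/10) = 91.20
  Stage 2: F_2 = 10^(3.89/10) = 2.449, G_2 = 10^(21.9/10) = 154.9
Friis cascade:
  F = 1.439 + (2.449 − 1)/91.20 = 1.455
NF = 10 log₁₀(1.455) = 1.63 dB

1.63 dB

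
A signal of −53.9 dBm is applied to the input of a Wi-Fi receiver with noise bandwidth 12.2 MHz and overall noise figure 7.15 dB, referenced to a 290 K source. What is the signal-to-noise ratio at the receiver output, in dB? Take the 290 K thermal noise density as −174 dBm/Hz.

42.1 dB

Noise floor: N = −174 + 10 log₁₀(B) + NF
10 log₁₀(1.22×10⁷) = 70.86 dB
N = −174 + 70.86 + 7.15 = −95.99 dBm
SNR = P_sig − N = −53.9 − (−95.99) = 42.09 dB → 42.1 dB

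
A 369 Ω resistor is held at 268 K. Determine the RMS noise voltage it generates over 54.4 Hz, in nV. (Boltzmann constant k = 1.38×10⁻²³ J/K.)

17.2 nV

V_n = √(4kTRB)
4kTRB = 4 × 1.38×10⁻²³ × 268 × 3.69×10² × 5.44×10¹ = 2.97×10⁻¹⁶ V²
V_n = √(2.97×10⁻¹⁶) = 1.72×10⁻⁸ V = 17.2 nV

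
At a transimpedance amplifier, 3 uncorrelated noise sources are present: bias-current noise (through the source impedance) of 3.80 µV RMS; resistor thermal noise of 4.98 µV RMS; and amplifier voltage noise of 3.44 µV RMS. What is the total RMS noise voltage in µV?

Uncorrelated sources add in power (mean-square): V_tot = √(ΣV_i²)
V_tot = √[(3.80×10⁻⁶)² + (4.98×10⁻⁶)² + (3.44×10⁻⁶)²] = 7.15×10⁻⁶ V = 7.15 µV

7.15 µV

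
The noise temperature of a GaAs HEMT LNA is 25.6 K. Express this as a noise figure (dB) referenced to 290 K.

0.367 dB

F = 1 + T_e/T₀ = 1 + 25.6/290 = 1.08828
NF = 10 log₁₀(1.08828) = 0.367 dB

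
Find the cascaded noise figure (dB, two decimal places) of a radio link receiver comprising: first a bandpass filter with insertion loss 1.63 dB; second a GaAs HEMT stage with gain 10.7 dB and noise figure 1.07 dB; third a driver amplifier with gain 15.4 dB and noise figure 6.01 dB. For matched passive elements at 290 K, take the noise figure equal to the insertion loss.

Convert to linear (a loss of L dB is a gain of −L dB): F_i = 10^(NF_i/10), G_i = 10^(G_i,dB/10)
  Stage 1: F_1 = 10^(1.63/10) = 1.455, G_1 = 10^(−1.63/10) = 0.6871
  Stage 2: F_2 = 10^(1.07/10) = 1.279, G_2 = 10^(10.7/10) = 11.75
  Stage 3: F_3 = 10^(6.01/10) = 3.990, G_3 = 10^(15.4/10) = 34.67
Friis cascade:
  F = 1.455 + (1.279 − 1)/0.6871 + (3.990 − 1)/8.072 = 2.233
NF = 10 log₁₀(2.233) = 3.49 dB

3.49 dB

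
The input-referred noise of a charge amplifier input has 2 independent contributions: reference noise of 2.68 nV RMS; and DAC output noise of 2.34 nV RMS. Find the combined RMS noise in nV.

Uncorrelated sources add in power (mean-square): V_tot = √(ΣV_i²)
V_tot = √[(2.68×10⁻⁹)² + (2.34×10⁻⁹)²] = 3.56×10⁻⁹ V = 3.56 nV

3.56 nV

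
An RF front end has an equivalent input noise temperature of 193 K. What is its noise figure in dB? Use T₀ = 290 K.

2.22 dB

F = 1 + T_e/T₀ = 1 + 193/290 = 1.66552
NF = 10 log₁₀(1.66552) = 2.22 dB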